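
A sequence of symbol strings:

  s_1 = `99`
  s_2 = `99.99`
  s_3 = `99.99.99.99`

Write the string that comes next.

Each string is two copies of the previous one joined by '.'.
Doubling 99.99.99.99 with '.' between the halves:

99.99.99.99.99.99.99.99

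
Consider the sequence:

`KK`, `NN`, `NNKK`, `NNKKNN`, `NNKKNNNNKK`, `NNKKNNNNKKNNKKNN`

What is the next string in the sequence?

NNKKNNNNKKNNKKNNNNKKNNNNKK

This is a Fibonacci-style word recurrence s(k) = s(k−1)·s(k−2): e.g. NN·KK = NNKK.
Continuing: NNKKNNNNKKNNKKNN · NNKKNNNNKK gives term 7.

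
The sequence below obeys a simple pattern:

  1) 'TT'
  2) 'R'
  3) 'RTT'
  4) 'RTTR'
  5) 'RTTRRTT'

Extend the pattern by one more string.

Each term (from the third on) is the previous term followed by the one before it: term 3 = R·TT = RTT.
So term 6 is RTTRRTT·RTTR.

RTTRRTTRTTR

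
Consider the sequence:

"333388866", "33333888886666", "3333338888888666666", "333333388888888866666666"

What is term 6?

The n-th term is n+2 3's then 2n-1 8's then 2n-2 6's, where the shown terms are n = 2, 3, 4, 5.
Setting n = 7 gives 9, 13, 12 characters in each block.

3333333338888888888888666666666666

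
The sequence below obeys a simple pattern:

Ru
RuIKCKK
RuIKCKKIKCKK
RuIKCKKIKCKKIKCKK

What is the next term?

Each term is the previous one with IKCKK appended.
So the next term is RuIKCKKIKCKKIKCKK·IKCKK.

RuIKCKKIKCKKIKCKKIKCKK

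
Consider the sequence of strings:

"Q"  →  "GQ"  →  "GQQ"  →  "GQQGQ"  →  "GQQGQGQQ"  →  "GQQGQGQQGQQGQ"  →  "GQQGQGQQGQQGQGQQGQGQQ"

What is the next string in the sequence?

Each term (from the third on) is the previous term followed by the one before it: term 3 = GQ·Q = GQQ.
The next term joins GQQGQGQQGQQGQGQQGQGQQ and GQQGQGQQGQQGQ.

GQQGQGQQGQQGQGQQGQGQQGQQGQGQQGQQGQ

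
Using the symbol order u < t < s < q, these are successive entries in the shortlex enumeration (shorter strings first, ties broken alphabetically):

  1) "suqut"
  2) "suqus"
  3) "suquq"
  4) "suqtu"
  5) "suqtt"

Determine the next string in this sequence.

Treat suqtt as a base-4 numeral over the given alphabet and add one, carrying through any trailing q's.

suqts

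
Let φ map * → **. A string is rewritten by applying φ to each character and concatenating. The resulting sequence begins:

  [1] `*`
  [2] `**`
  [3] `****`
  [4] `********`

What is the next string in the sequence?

****************

Apply φ to ******** symbol by symbol: *→**, *→**, *→**, *→**, *→**, *→**, *→**, *→**; joined: ** ** ** ** ** ** ** **.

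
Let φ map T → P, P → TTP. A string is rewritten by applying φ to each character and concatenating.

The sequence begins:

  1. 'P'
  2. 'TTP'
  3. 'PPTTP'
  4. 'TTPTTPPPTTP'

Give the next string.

PPTTPPPTTPTTPTTPPPTTP

Expanding TTPTTPPPTTP: T→P, T→P, P→TTP, T→P, T→P, P→TTP, P→TTP, P→TTP, T→P, T→P, P→TTP. Concatenated: P P TTP P P TTP TTP TTP P P TTP.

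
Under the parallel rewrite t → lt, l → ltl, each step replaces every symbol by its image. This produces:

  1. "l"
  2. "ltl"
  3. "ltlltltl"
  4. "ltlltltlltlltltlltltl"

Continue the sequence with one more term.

Applying the rule to each of the 21 symbols of ltlltltlltlltltlltltl gives the pieces ltl lt ltl ltl lt ltl lt ltl ltl lt ltl ltl lt ltl lt ltl ltl lt ltl lt ltl, which concatenate to the answer.

ltlltltlltlltltlltltlltlltltlltlltltlltltlltlltltlltltl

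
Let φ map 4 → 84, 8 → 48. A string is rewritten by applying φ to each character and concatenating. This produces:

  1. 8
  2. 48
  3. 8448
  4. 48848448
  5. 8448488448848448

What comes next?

48848448844848848448488448848448

Replace each of the 16 characters of 8448488448848448 in place — 48 84 84 48 84 48 48 84 84 48 48 84 48 84 84 48 — and concatenate.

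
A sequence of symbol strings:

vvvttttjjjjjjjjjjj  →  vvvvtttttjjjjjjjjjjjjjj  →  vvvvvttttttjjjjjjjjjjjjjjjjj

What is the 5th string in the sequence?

The n-th term is n v's then n+1 t's then 3n+2 j's, where the shown terms are n = 3, 4, 5.
Setting n = 7 gives 7, 8, 23 characters in each block.

vvvvvvvttttttttjjjjjjjjjjjjjjjjjjjjjjj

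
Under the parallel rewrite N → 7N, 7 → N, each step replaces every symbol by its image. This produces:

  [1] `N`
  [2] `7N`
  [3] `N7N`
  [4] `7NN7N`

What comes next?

Expanding 7NN7N: 7→N, N→7N, N→7N, 7→N, N→7N. Concatenated: N 7N 7N N 7N.

N7N7NN7N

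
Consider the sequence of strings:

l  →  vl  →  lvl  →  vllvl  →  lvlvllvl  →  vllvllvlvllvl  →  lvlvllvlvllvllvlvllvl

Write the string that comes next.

From term 3 onward, concatenate the second-to-last term with the last: l·vl = lvl, vl·lvl = vllvl, …
So term 8 is vllvllvlvllvl·lvlvllvlvllvllvlvllvl.

vllvllvlvllvllvlvllvlvllvllvlvllvl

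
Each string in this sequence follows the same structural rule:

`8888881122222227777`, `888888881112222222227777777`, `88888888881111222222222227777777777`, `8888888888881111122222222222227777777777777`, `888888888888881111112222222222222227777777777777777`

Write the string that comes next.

88888888888888881111111222222222222222227777777777777777777

Term n consists of 2n+2 8's, followed by n 1's, followed by 2n+3 2's, followed by 3n-2 7's, where the shown terms are n = 2, 3, 4, 5, 6.
Setting n = 7 gives 16, 7, 17, 19 characters in each block.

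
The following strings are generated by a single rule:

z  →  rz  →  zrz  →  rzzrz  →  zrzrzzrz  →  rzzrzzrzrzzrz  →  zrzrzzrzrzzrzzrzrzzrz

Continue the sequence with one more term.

rzzrzzrzrzzrzzrzrzzrzrzzrzzrzrzzrz

This is a Fibonacci-style word recurrence s(k) = s(k−2)·s(k−1): e.g. z·rz = zrz.
Continuing: rzzrzzrzrzzrz · zrzrzzrzrzzrzzrzrzzrz gives term 8.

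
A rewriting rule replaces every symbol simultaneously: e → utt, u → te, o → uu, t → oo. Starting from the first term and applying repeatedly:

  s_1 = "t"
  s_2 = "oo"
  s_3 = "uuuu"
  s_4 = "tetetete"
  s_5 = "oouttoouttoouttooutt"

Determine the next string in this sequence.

Applying the rule to each of the 20 symbols of oouttoouttoouttooutt gives the pieces uu uu te oo oo uu uu te oo oo uu uu te oo oo uu uu te oo oo, which concatenate to the answer.

uuuuteoooouuuuteoooouuuuteoooouuuuteoooo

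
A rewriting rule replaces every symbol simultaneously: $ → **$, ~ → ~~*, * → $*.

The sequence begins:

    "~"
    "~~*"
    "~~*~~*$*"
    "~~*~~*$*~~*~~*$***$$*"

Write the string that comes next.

φ(~~*~~*$*~~*~~*$***$$*) expands symbol-by-symbol to ~~* ~~* $* ~~* ~~* $* **$ $* ~~* ~~* $* ~~* ~~* $* **$ $* $* $* **$ **$ $*; joining the 21 pieces gives the next term.

~~*~~*$*~~*~~*$***$$*~~*~~*$*~~*~~*$***$$*$*$***$**$$*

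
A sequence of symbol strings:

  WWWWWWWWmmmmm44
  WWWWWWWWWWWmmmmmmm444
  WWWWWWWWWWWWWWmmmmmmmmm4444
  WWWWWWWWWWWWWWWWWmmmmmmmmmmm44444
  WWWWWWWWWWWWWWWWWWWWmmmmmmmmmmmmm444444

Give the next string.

Term n consists of 3n+2 W's, followed by 2n+1 m's, followed by n 4's, where the shown terms are n = 2, 3, 4, 5, 6.
At n = 7 the blocks have lengths 23, 15, 7.

WWWWWWWWWWWWWWWWWWWWWWWmmmmmmmmmmmmmmm4444444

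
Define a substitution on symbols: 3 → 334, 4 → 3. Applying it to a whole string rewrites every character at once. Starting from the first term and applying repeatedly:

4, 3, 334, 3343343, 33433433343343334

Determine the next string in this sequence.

33433433343343334334334333433433343343343

Replace each of the 17 characters of 33433433343343334 in place — 334 334 3 334 334 3 334 334 334 3 334 334 3 334 334 334 3 — and concatenate.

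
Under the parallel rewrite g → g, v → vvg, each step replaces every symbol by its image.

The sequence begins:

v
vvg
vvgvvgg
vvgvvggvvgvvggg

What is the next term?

Applying the rule to each of the 15 symbols of vvgvvggvvgvvggg gives the pieces vvg vvg g vvg vvg g g vvg vvg g vvg vvg g g g, which concatenate to the answer.

vvgvvggvvgvvgggvvgvvggvvgvvgggg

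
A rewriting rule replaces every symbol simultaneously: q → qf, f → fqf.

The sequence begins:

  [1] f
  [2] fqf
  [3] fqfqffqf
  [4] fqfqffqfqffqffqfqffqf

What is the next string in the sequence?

fqfqffqfqffqffqfqffqfqffqffqfqffqffqfqffqfqffqffqfqffqf

Replace each of the 21 characters of fqfqffqfqffqffqfqffqf in place — fqf qf fqf qf fqf fqf qf fqf qf fqf fqf qf fqf fqf qf fqf qf fqf fqf qf fqf — and concatenate.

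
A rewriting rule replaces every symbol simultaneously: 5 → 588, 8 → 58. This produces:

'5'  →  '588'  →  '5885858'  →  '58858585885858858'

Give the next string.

φ(58858585885858858) expands symbol-by-symbol to 588 58 58 588 58 588 58 588 58 58 588 58 588 58 58 588 58; joining the 17 pieces gives the next term.

58858585885858858588585858858588585858858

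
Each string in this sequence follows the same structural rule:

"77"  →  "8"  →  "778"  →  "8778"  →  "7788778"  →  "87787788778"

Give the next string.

778877887787788778

Each term (from the third on) is the two preceding terms concatenated in order: term 3 = 77·8 = 778.
Continuing: 7788778 · 87787788778 gives term 7.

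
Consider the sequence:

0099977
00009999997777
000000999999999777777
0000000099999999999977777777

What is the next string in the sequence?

00000000009999999999999997777777777

Reading off run lengths: 0 runs 2, 4, 6, 8; 9 runs 3, 6, 9, 12; 7 runs 2, 4, 6, 8 — each is linear in n (n = 1, 2, …).
At n = 5 the blocks have lengths 10, 15, 10.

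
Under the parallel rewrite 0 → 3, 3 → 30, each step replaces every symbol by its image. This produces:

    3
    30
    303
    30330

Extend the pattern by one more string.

30330303

Expanding 30330: 3→30, 0→3, 3→30, 3→30, 0→3. Concatenated: 30 3 30 30 3.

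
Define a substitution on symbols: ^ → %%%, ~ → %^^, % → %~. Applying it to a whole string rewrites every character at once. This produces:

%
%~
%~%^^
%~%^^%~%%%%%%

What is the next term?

Rewriting the 13 symbols of %~%^^%~%%%%%% one by one yields %~ %^^ %~ %%% %%% %~ %^^ %~ %~ %~ %~ %~ %~; concatenated:

%~%^^%~%%%%%%%~%^^%~%~%~%~%~%~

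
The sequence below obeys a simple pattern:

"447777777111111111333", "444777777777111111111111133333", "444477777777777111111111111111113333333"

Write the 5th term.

Each string has the form 4^{n} 7^{2n+3} 1^{4n+1} 3^{2n-1}, where the shown terms are n = 2, 3, 4.
Setting n = 6 gives 6, 15, 25, 11 characters in each block.

444444777777777777777111111111111111111111111133333333333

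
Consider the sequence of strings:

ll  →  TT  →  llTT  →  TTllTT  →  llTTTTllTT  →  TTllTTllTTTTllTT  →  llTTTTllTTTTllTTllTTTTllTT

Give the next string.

TTllTTllTTTTllTTllTTTTllTTTTllTTllTTTTllTT

Each term (from the third on) is the two preceding terms concatenated in order: term 3 = ll·TT = llTT.
So term 8 is TTllTTllTTTTllTT·llTTTTllTTTTllTTllTTTTllTT.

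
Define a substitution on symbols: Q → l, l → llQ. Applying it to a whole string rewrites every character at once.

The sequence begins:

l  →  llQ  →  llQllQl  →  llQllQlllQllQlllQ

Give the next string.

llQllQlllQllQlllQllQllQlllQllQlllQllQllQl

Applying the rule to each of the 17 symbols of llQllQlllQllQlllQ gives the pieces llQ llQ l llQ llQ l llQ llQ llQ l llQ llQ l llQ llQ llQ l, which concatenate to the answer.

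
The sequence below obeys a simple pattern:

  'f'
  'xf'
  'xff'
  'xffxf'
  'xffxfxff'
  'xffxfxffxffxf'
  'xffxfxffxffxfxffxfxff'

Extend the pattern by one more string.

xffxfxffxffxfxffxfxffxffxfxffxffxf

From term 3 onward, concatenate the last term with the second-to-last: xf·f = xff, xff·xf = xffxf, …
So term 8 is xffxfxffxffxfxffxfxff·xffxfxffxffxf.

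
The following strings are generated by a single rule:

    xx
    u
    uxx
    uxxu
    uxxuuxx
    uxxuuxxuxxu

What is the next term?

uxxuuxxuxxuuxxuuxx

From term 3 onward, concatenate the last term with the second-to-last: u·xx = uxx, uxx·u = uxxu, …
The next term joins uxxuuxxuxxu and uxxuuxx.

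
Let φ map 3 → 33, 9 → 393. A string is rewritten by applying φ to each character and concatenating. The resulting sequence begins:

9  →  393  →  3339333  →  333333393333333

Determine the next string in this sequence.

3333333333333339333333333333333

Applying the rule to each of the 15 symbols of 333333393333333 gives the pieces 33 33 33 33 33 33 33 393 33 33 33 33 33 33 33, which concatenate to the answer.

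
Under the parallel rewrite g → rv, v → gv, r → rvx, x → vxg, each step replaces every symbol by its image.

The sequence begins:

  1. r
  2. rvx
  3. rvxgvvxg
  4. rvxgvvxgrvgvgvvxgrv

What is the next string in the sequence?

φ(rvxgvvxgrvgvgvvxgrv) expands symbol-by-symbol to rvx gv vxg rv gv gv vxg rv rvx gv rv gv rv gv gv vxg rv rvx gv; joining the 19 pieces gives the next term.

rvxgvvxgrvgvgvvxgrvrvxgvrvgvrvgvgvvxgrvrvxgv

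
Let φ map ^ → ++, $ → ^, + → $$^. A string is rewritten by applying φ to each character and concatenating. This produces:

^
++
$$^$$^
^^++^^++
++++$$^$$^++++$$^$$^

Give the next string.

$$^$$^$$^$$^^^++^^++$$^$$^$$^$$^^^++^^++

Applying the rule to each of the 20 symbols of ++++$$^$$^++++$$^$$^ gives the pieces $$^ $$^ $$^ $$^ ^ ^ ++ ^ ^ ++ $$^ $$^ $$^ $$^ ^ ^ ++ ^ ^ ++, which concatenate to the answer.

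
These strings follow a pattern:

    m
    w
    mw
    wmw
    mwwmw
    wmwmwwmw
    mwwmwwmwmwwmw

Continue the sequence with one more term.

This is a Fibonacci-style word recurrence s(k) = s(k−2)·s(k−1): e.g. m·w = mw.
So term 8 is wmwmwwmw·mwwmwwmwmwwmw.

wmwmwwmwmwwmwwmwmwwmw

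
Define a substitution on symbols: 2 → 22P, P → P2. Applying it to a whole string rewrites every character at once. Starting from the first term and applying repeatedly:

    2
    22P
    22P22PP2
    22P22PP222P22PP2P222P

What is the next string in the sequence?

Rewriting the 21 symbols of 22P22PP222P22PP2P222P one by one yields 22P 22P P2 22P 22P P2 P2 22P 22P 22P P2 22P 22P P2 P2 22P P2 22P 22P 22P P2; concatenated:

22P22PP222P22PP2P222P22P22PP222P22PP2P222PP222P22P22PP2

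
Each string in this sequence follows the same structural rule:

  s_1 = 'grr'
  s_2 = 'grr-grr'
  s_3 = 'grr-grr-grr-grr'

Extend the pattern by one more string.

s(k+1) = s(k)·-·s(k) — each term doubles the last with '-' between the halves.
So the next term is two copies of grr-grr-grr-grr with '-' between the halves.

grr-grr-grr-grr-grr-grr-grr-grr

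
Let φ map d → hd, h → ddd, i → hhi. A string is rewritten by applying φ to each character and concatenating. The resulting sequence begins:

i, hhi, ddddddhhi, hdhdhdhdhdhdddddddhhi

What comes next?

dddhddddhddddhddddhddddhddddhdhdhdhdhdhdhdddddddhhi

Replace each of the 21 characters of hdhdhdhdhdhdddddddhhi in place — ddd hd ddd hd ddd hd ddd hd ddd hd ddd hd hd hd hd hd hd hd ddd ddd hhi — and concatenate.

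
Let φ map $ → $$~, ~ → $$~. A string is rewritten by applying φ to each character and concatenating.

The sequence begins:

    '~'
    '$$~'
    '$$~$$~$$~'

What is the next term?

Rewriting each symbol of $$~$$~$$~: $→$$~, $→$$~, ~→$$~, $→$$~, $→$$~, ~→$$~, $→$$~, $→$$~, ~→$$~, which concatenates to $$~ $$~ $$~ $$~ $$~ $$~ $$~ $$~ $$~.

$$~$$~$$~$$~$$~$$~$$~$$~$$~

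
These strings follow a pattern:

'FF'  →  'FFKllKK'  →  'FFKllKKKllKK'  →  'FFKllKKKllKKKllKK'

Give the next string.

FFKllKKKllKKKllKKKllKK

Every step adds KllKK to the end: s(k+1) = s(k)·KllKK.
One more step from FFKllKKKllKKKllKK gives the answer.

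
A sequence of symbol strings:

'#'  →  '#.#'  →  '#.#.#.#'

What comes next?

#.#.#.#.#.#.#.#

s(k+1) = s(k)·.·s(k) — each term doubles the last with '.' between the halves.
One more doubling of #.#.#.# gives the answer.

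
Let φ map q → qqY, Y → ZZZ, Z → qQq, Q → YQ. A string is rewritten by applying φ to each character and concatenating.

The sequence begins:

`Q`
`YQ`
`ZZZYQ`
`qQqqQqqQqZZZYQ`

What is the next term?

Rewriting the 14 symbols of qQqqQqqQqZZZYQ one by one yields qqY YQ qqY qqY YQ qqY qqY YQ qqY qQq qQq qQq ZZZ YQ; concatenated:

qqYYQqqYqqYYQqqYqqYYQqqYqQqqQqqQqZZZYQ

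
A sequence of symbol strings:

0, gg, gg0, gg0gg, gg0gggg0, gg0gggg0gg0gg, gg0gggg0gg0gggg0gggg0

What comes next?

Each term (from the third on) is the previous term followed by the one before it: term 3 = gg·0 = gg0.
So term 8 is gg0gggg0gg0gggg0gggg0·gg0gggg0gg0gg.

gg0gggg0gg0gggg0gggg0gg0gggg0gg0gg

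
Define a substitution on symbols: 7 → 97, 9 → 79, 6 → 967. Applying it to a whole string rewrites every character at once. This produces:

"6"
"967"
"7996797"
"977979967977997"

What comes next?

Rewriting the 15 symbols of 977979967977997 one by one yields 79 97 97 79 97 79 79 967 97 79 97 97 79 79 97; concatenated:

7997977997797996797799797797997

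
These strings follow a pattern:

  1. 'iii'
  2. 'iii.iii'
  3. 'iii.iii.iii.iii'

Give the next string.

iii.iii.iii.iii.iii.iii.iii.iii

Every step duplicates the string with '.' between the halves.
So the next term is two copies of iii.iii.iii.iii with '.' between the halves.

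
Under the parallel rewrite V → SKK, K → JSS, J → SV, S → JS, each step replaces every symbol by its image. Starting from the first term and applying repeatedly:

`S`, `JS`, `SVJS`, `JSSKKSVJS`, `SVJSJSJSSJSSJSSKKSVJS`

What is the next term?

JSSKKSVJSSVJSSVJSJSSVJSJSSVJSJSJSSJSSJSSKKSVJS

Replace each of the 21 characters of SVJSJSJSSJSSJSSKKSVJS in place — JS SKK SV JS SV JS SV JS JS SV JS JS SV JS JS JSS JSS JS SKK SV JS — and concatenate.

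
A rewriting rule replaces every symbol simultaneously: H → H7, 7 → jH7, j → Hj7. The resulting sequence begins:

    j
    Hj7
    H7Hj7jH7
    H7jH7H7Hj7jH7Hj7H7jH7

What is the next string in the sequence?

Rewriting the 21 symbols of H7jH7H7Hj7jH7Hj7H7jH7 one by one yields H7 jH7 Hj7 H7 jH7 H7 jH7 H7 Hj7 jH7 Hj7 H7 jH7 H7 Hj7 jH7 H7 jH7 Hj7 H7 jH7; concatenated:

H7jH7Hj7H7jH7H7jH7H7Hj7jH7Hj7H7jH7H7Hj7jH7H7jH7Hj7H7jH7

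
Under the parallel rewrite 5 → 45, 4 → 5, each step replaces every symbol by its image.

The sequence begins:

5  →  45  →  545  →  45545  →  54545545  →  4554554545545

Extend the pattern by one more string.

Applying the rule to each of the 13 symbols of 4554554545545 gives the pieces 5 45 45 5 45 45 5 45 5 45 45 5 45, which concatenate to the answer.

545455454554554545545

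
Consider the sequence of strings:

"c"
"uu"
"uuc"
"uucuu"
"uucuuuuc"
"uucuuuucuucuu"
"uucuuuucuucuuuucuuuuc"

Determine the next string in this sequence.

uucuuuucuucuuuucuuuucuucuuuucuucuu

This is a Fibonacci-style word recurrence s(k) = s(k−1)·s(k−2): e.g. uu·c = uuc.
So term 8 is uucuuuucuucuuuucuuuuc·uucuuuucuucuu.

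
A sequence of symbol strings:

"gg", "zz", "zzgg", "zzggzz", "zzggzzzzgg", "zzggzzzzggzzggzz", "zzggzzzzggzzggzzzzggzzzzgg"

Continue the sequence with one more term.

This is a Fibonacci-style word recurrence s(k) = s(k−1)·s(k−2): e.g. zz·gg = zzgg.
The next term joins zzggzzzzggzzggzzzzggzzzzgg and zzggzzzzggzzggzz.

zzggzzzzggzzggzzzzggzzzzggzzggzzzzggzzggzz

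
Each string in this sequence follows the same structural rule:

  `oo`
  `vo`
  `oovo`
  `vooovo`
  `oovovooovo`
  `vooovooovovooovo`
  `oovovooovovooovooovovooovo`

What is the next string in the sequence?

From term 3 onward, concatenate the second-to-last term with the last: oo·vo = oovo, vo·oovo = vooovo, …
So term 8 is vooovooovovooovo·oovovooovovooovooovovooovo.

vooovooovovooovooovovooovovooovooovovooovo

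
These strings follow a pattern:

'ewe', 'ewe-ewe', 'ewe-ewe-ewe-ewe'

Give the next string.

Each string is two copies of the previous one joined by '-'.
One more doubling of ewe-ewe-ewe-ewe gives the answer.

ewe-ewe-ewe-ewe-ewe-ewe-ewe-ewe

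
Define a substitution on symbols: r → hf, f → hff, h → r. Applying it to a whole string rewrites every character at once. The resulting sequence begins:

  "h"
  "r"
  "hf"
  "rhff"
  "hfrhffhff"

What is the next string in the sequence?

rhffhfrhffhffrhffhff

Rewriting each symbol of hfrhffhff: h→r, f→hff, r→hf, h→r, f→hff, f→hff, h→r, f→hff, f→hff, which concatenates to r hff hf r hff hff r hff hff.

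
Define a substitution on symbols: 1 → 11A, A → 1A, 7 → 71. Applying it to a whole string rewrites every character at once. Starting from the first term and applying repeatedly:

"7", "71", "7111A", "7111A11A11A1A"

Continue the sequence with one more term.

Applying the rule to each of the 13 symbols of 7111A11A11A1A gives the pieces 71 11A 11A 11A 1A 11A 11A 1A 11A 11A 1A 11A 1A, which concatenate to the answer.

7111A11A11A1A11A11A1A11A11A1A11A1A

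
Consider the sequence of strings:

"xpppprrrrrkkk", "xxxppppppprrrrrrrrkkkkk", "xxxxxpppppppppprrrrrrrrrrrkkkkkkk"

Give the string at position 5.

xxxxxxxxxpppppppppppppppprrrrrrrrrrrrrrrrrkkkkkkkkkkk

The n-th term is 2n-1 x's then 3n+1 p's then 3n+2 r's then 2n+1 k's (n = 1, 2, …).
At n = 5 the blocks have lengths 9, 16, 17, 11.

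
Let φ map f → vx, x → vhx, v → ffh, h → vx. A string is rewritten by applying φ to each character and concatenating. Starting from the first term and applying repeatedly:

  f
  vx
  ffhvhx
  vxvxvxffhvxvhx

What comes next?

Rewriting the 14 symbols of vxvxvxffhvxvhx one by one yields ffh vhx ffh vhx ffh vhx vx vx vx ffh vhx ffh vx vhx; concatenated:

ffhvhxffhvhxffhvhxvxvxvxffhvhxffhvxvhx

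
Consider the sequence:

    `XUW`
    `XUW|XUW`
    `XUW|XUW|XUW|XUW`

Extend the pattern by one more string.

Each string is two copies of the previous one joined by '|'.
So the next term is two copies of XUW|XUW|XUW|XUW with '|' between the halves.

XUW|XUW|XUW|XUW|XUW|XUW|XUW|XUW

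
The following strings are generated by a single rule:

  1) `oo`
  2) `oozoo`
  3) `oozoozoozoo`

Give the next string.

s(k+1) = s(k)·z·s(k) — each term doubles the last with 'z' between the halves.
One more doubling of oozoozoozoo gives the answer.

oozoozoozoozoozoozoozoo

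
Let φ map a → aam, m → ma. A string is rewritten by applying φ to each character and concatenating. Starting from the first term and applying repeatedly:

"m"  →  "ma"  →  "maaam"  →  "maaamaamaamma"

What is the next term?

maaamaamaammaaamaammaaamaammamaaam

Applying the rule to each of the 13 symbols of maaamaamaamma gives the pieces ma aam aam aam ma aam aam ma aam aam ma ma aam, which concatenate to the answer.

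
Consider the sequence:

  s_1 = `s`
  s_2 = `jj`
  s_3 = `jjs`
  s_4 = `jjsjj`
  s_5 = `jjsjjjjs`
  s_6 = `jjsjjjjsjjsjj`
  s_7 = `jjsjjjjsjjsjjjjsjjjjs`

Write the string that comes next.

jjsjjjjsjjsjjjjsjjjjsjjsjjjjsjjsjj

From term 3 onward, concatenate the last term with the second-to-last: jj·s = jjs, jjs·jj = jjsjj, …
Continuing: jjsjjjjsjjsjjjjsjjjjs · jjsjjjjsjjsjj gives term 8.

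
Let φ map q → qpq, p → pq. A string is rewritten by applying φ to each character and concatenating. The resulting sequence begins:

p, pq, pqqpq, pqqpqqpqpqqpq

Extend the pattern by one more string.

φ(pqqpqqpqpqqpq) expands symbol-by-symbol to pq qpq qpq pq qpq qpq pq qpq pq qpq qpq pq qpq; joining the 13 pieces gives the next term.

pqqpqqpqpqqpqqpqpqqpqpqqpqqpqpqqpq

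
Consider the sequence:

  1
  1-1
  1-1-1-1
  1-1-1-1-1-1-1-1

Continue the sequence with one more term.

1-1-1-1-1-1-1-1-1-1-1-1-1-1-1-1

Every step duplicates the string with '-' between the halves.
One more doubling of 1-1-1-1-1-1-1-1 gives the answer.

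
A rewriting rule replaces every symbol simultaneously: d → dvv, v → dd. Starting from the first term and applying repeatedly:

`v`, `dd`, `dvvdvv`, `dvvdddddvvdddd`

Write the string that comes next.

Replace each of the 14 characters of dvvdddddvvdddd in place — dvv dd dd dvv dvv dvv dvv dvv dd dd dvv dvv dvv dvv — and concatenate.

dvvdddddvvdvvdvvdvvdvvdddddvvdvvdvvdvv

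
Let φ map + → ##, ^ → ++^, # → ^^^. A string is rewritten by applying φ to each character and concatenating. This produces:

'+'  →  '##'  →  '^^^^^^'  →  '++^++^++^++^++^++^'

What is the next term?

Applying the rule to each of the 18 symbols of ++^++^++^++^++^++^ gives the pieces ## ## ++^ ## ## ++^ ## ## ++^ ## ## ++^ ## ## ++^ ## ## ++^, which concatenate to the answer.

####++^####++^####++^####++^####++^####++^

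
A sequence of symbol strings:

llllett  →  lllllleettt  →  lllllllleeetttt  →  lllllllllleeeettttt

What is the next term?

lllllllllllleeeeetttttt

Each string has the form l^{2n} e^{n-1} t^{n}, where the shown terms are n = 2, 3, 4, 5.
Setting n = 6 gives 12, 5, 6 characters in each block.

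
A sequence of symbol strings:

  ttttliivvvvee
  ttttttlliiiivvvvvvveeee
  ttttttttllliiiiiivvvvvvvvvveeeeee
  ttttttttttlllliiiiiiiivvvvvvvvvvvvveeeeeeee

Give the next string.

ttttttttttttllllliiiiiiiiiivvvvvvvvvvvvvvvveeeeeeeeee

Reading off run lengths: t runs 4, 6, 8, 10; l runs 1, 2, 3, 4; i runs 2, 4, 6, 8; v runs 4, 7, 10, 13; e runs 2, 4, 6, 8 — each is linear in n, where the shown terms are n = 2, 3, 4, 5.
For the next term, n = 6, so the run lengths are 12, 5, 10, 16, 10.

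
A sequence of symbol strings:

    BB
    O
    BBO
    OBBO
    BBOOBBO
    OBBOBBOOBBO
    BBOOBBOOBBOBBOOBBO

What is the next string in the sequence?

OBBOBBOOBBOBBOOBBOOBBOBBOOBBO

From term 3 onward, concatenate the second-to-last term with the last: BB·O = BBO, O·BBO = OBBO, …
The next term joins OBBOBBOOBBO and BBOOBBOOBBOBBOOBBO.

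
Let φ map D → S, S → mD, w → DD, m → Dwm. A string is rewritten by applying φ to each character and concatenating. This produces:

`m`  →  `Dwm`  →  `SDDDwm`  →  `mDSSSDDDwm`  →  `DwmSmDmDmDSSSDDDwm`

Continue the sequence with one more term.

Applying the rule to each of the 18 symbols of DwmSmDmDmDSSSDDDwm gives the pieces S DD Dwm mD Dwm S Dwm S Dwm S mD mD mD S S S DD Dwm, which concatenate to the answer.

SDDDwmmDDwmSDwmSDwmSmDmDmDSSSDDDwm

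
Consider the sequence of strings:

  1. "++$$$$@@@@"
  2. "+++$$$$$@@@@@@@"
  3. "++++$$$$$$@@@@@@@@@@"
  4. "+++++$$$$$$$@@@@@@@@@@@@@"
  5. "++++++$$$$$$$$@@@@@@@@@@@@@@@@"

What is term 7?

++++++++$$$$$$$$$$@@@@@@@@@@@@@@@@@@@@@@

Reading off run lengths: + runs 2, 3, 4, 5, 6; $ runs 4, 5, 6, 7, 8; @ runs 4, 7, 10, 13, 16 — each is linear in n, where the shown terms are n = 2, 3, 4, 5, 6.
Setting n = 8 gives 8, 10, 22 characters in each block.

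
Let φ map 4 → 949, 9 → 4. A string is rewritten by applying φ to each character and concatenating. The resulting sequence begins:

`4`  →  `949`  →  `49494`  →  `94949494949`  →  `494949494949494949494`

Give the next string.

Rewriting the 21 symbols of 494949494949494949494 one by one yields 949 4 949 4 949 4 949 4 949 4 949 4 949 4 949 4 949 4 949 4 949; concatenated:

9494949494949494949494949494949494949494949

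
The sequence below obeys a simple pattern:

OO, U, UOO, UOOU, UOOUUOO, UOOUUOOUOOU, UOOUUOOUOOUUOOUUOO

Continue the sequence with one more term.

UOOUUOOUOOUUOOUUOOUOOUUOOUOOU

This is a Fibonacci-style word recurrence s(k) = s(k−1)·s(k−2): e.g. U·OO = UOO.
The next term joins UOOUUOOUOOUUOOUUOO and UOOUUOOUOOU.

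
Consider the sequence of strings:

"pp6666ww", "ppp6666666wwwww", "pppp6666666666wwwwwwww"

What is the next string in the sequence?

ppppp6666666666666wwwwwwwwwww

The n-th term is n+1 p's then 3n+1 6's then 3n-1 w's (n = 1, 2, …).
For the next term, n = 4, so the run lengths are 5, 13, 11.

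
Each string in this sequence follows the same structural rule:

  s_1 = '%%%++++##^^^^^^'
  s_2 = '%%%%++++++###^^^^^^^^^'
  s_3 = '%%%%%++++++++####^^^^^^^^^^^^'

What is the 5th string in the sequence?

%%%%%%%++++++++++++######^^^^^^^^^^^^^^^^^^

Reading off run lengths: % runs 3, 4, 5; + runs 4, 6, 8; # runs 2, 3, 4; ^ runs 6, 9, 12 — each is linear in n, where the shown terms are n = 2, 3, 4.
For term 5, n = 6, so the run lengths are 7, 12, 6, 18.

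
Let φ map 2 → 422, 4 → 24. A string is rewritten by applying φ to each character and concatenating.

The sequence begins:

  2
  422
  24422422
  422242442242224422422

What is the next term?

2442242242224422242442242224422422422242442242224422422

φ(422242442242224422422) expands symbol-by-symbol to 24 422 422 422 24 422 24 24 422 422 24 422 422 422 24 24 422 422 24 422 422; joining the 21 pieces gives the next term.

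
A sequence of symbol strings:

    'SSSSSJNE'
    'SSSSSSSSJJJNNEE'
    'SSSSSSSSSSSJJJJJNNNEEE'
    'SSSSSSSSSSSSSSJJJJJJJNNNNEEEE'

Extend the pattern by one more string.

SSSSSSSSSSSSSSSSSJJJJJJJJJNNNNNEEEEE

Each string has the form S^{3n+2} J^{2n-1} N^{n} E^{n} (n = 1, 2, …).
For the next term, n = 5, so the run lengths are 17, 9, 5, 5.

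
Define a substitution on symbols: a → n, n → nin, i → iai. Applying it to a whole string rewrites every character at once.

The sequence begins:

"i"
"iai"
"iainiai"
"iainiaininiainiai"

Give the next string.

Rewriting the 17 symbols of iainiaininiainiai one by one yields iai n iai nin iai n iai nin iai nin iai n iai nin iai n iai; concatenated:

iainiaininiainiaininiaininiainiaininiainiai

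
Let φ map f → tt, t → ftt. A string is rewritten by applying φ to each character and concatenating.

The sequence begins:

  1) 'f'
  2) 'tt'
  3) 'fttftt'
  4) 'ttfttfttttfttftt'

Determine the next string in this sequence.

φ(ttfttfttttfttftt) expands symbol-by-symbol to ftt ftt tt ftt ftt tt ftt ftt ftt ftt tt ftt ftt tt ftt ftt; joining the 16 pieces gives the next term.

fttfttttfttfttttfttfttfttfttttfttfttttfttftt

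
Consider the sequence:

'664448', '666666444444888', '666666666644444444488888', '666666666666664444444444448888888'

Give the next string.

666666666666666666444444444444444888888888

Each string has the form 6^{4n-2} 4^{3n} 8^{2n-1} (n = 1, 2, …).
At n = 5 the blocks have lengths 18, 15, 9.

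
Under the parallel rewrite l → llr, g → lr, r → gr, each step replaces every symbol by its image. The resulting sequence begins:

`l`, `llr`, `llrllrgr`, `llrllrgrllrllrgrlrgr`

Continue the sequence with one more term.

Rewriting the 20 symbols of llrllrgrllrllrgrlrgr one by one yields llr llr gr llr llr gr lr gr llr llr gr llr llr gr lr gr llr gr lr gr; concatenated:

llrllrgrllrllrgrlrgrllrllrgrllrllrgrlrgrllrgrlrgr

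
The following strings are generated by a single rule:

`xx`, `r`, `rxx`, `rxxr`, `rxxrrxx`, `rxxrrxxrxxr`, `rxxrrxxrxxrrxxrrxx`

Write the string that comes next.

This is a Fibonacci-style word recurrence s(k) = s(k−1)·s(k−2): e.g. r·xx = rxx.
The next term joins rxxrrxxrxxrrxxrrxx and rxxrrxxrxxr.

rxxrrxxrxxrrxxrrxxrxxrrxxrxxr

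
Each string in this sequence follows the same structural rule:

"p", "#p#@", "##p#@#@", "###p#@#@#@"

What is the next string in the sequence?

####p#@#@#@#@

s(k+1) = #·s(k)·#@, so each term gains # as a prefix and #@ as a suffix.
One more step from ###p#@#@#@ gives the answer.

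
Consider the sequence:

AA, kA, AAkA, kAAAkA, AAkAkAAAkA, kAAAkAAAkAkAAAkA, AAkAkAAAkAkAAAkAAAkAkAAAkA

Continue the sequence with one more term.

kAAAkAAAkAkAAAkAAAkAkAAAkAkAAAkAAAkAkAAAkA

This is a Fibonacci-style word recurrence s(k) = s(k−2)·s(k−1): e.g. AA·kA = AAkA.
Continuing: kAAAkAAAkAkAAAkA · AAkAkAAAkAkAAAkAAAkAkAAAkA gives term 8.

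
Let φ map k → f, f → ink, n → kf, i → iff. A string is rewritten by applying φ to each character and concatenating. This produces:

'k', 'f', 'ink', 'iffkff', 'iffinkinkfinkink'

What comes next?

Applying the rule to each of the 16 symbols of iffinkinkfinkink gives the pieces iff ink ink iff kf f iff kf f ink iff kf f iff kf f, which concatenate to the answer.

iffinkinkiffkffiffkffinkiffkffiffkff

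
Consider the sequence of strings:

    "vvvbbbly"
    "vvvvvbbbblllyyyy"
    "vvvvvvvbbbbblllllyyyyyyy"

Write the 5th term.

The n-th term is 2n+1 v's then n+2 b's then 2n-1 l's then 3n-2 y's (n = 1, 2, …).
For term 5, n = 5, so the run lengths are 11, 7, 9, 13.

vvvvvvvvvvvbbbbbbblllllllllyyyyyyyyyyyyy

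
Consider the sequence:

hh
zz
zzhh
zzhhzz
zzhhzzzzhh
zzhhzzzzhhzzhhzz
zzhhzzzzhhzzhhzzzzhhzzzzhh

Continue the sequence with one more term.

zzhhzzzzhhzzhhzzzzhhzzzzhhzzhhzzzzhhzzhhzz

This is a Fibonacci-style word recurrence s(k) = s(k−1)·s(k−2): e.g. zz·hh = zzhh.
Continuing: zzhhzzzzhhzzhhzzzzhhzzzzhh · zzhhzzzzhhzzhhzz gives term 8.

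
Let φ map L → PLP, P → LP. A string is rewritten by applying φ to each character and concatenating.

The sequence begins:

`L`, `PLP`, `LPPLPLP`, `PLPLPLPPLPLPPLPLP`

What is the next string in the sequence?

Applying the rule to each of the 17 symbols of PLPLPLPPLPLPPLPLP gives the pieces LP PLP LP PLP LP PLP LP LP PLP LP PLP LP LP PLP LP PLP LP, which concatenate to the answer.

LPPLPLPPLPLPPLPLPLPPLPLPPLPLPLPPLPLPPLPLP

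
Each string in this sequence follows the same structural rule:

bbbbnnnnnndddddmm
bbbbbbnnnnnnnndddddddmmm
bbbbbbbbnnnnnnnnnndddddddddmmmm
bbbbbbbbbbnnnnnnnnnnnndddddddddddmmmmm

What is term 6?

The n-th term is 2n b's then 2n+2 n's then 2n+1 d's then n m's, where the shown terms are n = 2, 3, 4, 5.
For term 6, n = 7, so the run lengths are 14, 16, 15, 7.

bbbbbbbbbbbbbbnnnnnnnnnnnnnnnndddddddddddddddmmmmmmm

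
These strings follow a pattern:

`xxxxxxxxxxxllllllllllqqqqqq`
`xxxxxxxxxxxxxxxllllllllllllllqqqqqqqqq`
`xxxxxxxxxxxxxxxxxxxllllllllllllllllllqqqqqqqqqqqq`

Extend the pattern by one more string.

xxxxxxxxxxxxxxxxxxxxxxxllllllllllllllllllllllqqqqqqqqqqqqqqq

Term n consists of 4n+3 x's, followed by 4n+2 l's, followed by 3n q's, where the shown terms are n = 2, 3, 4.
At n = 5 the blocks have lengths 23, 22, 15.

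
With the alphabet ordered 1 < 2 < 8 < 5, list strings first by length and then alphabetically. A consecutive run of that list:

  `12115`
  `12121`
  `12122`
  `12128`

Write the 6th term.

Continuing the enumeration 2 steps past 12128: 12128 → 12125 → (answer).

12181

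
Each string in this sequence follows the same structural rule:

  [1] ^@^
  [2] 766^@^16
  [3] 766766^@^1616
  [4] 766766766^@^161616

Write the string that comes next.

Each term wraps the previous one in 766 on the left and 16 on the right.
Applying this once more to 766766766^@^161616:

766766766766^@^16161616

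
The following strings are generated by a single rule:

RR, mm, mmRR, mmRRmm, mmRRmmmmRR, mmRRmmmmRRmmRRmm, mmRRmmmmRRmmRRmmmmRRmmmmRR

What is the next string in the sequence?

From term 3 onward, concatenate the last term with the second-to-last: mm·RR = mmRR, mmRR·mm = mmRRmm, …
Continuing: mmRRmmmmRRmmRRmmmmRRmmmmRR · mmRRmmmmRRmmRRmm gives term 8.

mmRRmmmmRRmmRRmmmmRRmmmmRRmmRRmmmmRRmmRRmm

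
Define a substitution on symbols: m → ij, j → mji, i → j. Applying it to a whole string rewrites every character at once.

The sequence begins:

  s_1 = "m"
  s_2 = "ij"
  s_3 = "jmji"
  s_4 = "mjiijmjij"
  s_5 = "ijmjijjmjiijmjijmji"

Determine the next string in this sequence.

jmjiijmjijmjimjiijmjijjmjiijmjijmjiijmjij

Applying the rule to each of the 19 symbols of ijmjijjmjiijmjijmji gives the pieces j mji ij mji j mji mji ij mji j j mji ij mji j mji ij mji j, which concatenate to the answer.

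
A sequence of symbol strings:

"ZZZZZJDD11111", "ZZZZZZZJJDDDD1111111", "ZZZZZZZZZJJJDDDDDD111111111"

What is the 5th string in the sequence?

ZZZZZZZZZZZZZJJJJJDDDDDDDDDD1111111111111

Reading off run lengths: Z runs 5, 7, 9; J runs 1, 2, 3; D runs 2, 4, 6; 1 runs 5, 7, 9 — each is linear in n (n = 1, 2, …).
At n = 5 the blocks have lengths 13, 5, 10, 13.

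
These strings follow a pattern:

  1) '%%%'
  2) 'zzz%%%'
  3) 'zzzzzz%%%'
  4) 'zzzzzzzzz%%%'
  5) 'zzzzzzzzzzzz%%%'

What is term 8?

The strings grow by a fixed prefix zzz each time.
From zzzzzzzzzzzz%%%, 3 further steps: zzzzzzzzzzzz%%% → zzzzzzzzzzzzzzz%%% → zzzzzzzzzzzzzzzzzz%%% → (answer).

zzzzzzzzzzzzzzzzzzzzz%%%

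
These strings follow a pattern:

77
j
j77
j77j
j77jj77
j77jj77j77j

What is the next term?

Each term (from the third on) is the previous term followed by the one before it: term 3 = j·77 = j77.
Continuing: j77jj77j77j · j77jj77 gives term 7.

j77jj77j77jj77jj77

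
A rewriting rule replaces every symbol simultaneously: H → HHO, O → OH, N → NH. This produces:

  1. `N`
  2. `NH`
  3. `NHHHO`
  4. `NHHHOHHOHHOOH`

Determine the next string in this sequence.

Rewriting the 13 symbols of NHHHOHHOHHOOH one by one yields NH HHO HHO HHO OH HHO HHO OH HHO HHO OH OH HHO; concatenated:

NHHHOHHOHHOOHHHOHHOOHHHOHHOOHOHHHO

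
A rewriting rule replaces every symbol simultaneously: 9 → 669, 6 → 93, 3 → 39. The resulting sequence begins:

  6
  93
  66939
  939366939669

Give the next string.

66939669399393669396699393669

Expanding 939366939669: 9→669, 3→39, 9→669, 3→39, 6→93, 6→93, 9→669, 3→39, 9→669, 6→93, 6→93, 9→669. Concatenated: 669 39 669 39 93 93 669 39 669 93 93 669.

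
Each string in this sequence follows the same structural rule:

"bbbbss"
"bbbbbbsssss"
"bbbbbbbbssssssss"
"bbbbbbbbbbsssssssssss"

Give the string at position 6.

bbbbbbbbbbbbbbsssssssssssssssss

Each string has the form b^{2n+2} s^{3n-1} (n = 1, 2, …).
Setting n = 6 gives 14, 17 characters in each block.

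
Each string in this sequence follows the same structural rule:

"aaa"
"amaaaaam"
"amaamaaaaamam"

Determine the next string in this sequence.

amaamaamaaaaamamam

Each term wraps the previous one in ama on the left and am on the right.
So the next term is ama·amaamaaaaamam·am.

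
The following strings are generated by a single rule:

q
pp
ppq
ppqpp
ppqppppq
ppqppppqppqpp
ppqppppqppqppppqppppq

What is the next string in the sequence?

ppqppppqppqppppqppppqppqppppqppqpp

This is a Fibonacci-style word recurrence s(k) = s(k−1)·s(k−2): e.g. pp·q = ppq.
So term 8 is ppqppppqppqppppqppppq·ppqppppqppqpp.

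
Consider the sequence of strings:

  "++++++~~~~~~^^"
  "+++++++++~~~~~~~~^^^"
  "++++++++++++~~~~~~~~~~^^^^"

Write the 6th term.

+++++++++++++++++++++~~~~~~~~~~~~~~~~^^^^^^^

The n-th term is 3n +'s then 2n+2 ~'s then n ^'s, where the shown terms are n = 2, 3, 4.
At n = 7 the blocks have lengths 21, 16, 7.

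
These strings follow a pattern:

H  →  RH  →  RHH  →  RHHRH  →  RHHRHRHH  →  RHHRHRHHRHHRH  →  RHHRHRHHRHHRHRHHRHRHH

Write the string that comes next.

From term 3 onward, concatenate the last term with the second-to-last: RH·H = RHH, RHH·RH = RHHRH, …
So term 8 is RHHRHRHHRHHRHRHHRHRHH·RHHRHRHHRHHRH.

RHHRHRHHRHHRHRHHRHRHHRHHRHRHHRHHRH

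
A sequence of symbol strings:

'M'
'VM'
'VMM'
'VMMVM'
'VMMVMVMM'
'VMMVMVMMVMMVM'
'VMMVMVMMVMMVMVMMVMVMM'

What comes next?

VMMVMVMMVMMVMVMMVMVMMVMMVMVMMVMMVM

From term 3 onward, concatenate the last term with the second-to-last: VM·M = VMM, VMM·VM = VMMVM, …
So term 8 is VMMVMVMMVMMVMVMMVMVMM·VMMVMVMMVMMVM.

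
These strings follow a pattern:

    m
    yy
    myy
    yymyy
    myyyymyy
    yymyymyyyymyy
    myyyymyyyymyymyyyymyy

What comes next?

yymyymyyyymyymyyyymyyyymyymyyyymyy

Each term (from the third on) is the two preceding terms concatenated in order: term 3 = m·yy = myy.
Continuing: yymyymyyyymyy · myyyymyyyymyymyyyymyy gives term 8.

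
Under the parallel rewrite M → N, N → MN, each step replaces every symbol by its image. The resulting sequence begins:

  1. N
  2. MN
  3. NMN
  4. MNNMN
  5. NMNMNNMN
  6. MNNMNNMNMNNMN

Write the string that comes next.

NMNMNNMNMNNMNNMNMNNMN

Applying the rule to each of the 13 symbols of MNNMNNMNMNNMN gives the pieces N MN MN N MN MN N MN N MN MN N MN, which concatenate to the answer.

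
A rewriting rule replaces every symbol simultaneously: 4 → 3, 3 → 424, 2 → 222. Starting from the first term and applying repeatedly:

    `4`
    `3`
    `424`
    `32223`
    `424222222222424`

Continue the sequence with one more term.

φ(424222222222424) expands symbol-by-symbol to 3 222 3 222 222 222 222 222 222 222 222 222 3 222 3; joining the 15 pieces gives the next term.

3222322222222222222222222222222232223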